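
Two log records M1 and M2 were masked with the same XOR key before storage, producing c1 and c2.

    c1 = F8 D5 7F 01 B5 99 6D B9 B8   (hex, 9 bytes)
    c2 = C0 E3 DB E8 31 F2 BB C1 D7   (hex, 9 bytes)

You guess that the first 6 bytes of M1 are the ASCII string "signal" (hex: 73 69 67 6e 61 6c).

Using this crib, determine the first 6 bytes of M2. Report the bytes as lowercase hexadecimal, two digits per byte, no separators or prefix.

First, c1 ⊕ c2 = (M1 ⊕ K) ⊕ (M2 ⊕ K) = M1 ⊕ M2, so the key drops out. Then M2 = (M1 ⊕ M2) ⊕ M1 over the first 6 bytes.
byte 0: (f8 ^ c0) ^ 73 = 38 ^ 73 = 4b
byte 1: (d5 ^ e3) ^ 69 = 36 ^ 69 = 5f
byte 2: (7f ^ db) ^ 67 = a4 ^ 67 = c3
byte 3: (01 ^ e8) ^ 6e = e9 ^ 6e = 87
byte 4: (b5 ^ 31) ^ 61 = 84 ^ 61 = e5
byte 5: (99 ^ f2) ^ 6c = 6b ^ 6c = 07

4b5fc387e507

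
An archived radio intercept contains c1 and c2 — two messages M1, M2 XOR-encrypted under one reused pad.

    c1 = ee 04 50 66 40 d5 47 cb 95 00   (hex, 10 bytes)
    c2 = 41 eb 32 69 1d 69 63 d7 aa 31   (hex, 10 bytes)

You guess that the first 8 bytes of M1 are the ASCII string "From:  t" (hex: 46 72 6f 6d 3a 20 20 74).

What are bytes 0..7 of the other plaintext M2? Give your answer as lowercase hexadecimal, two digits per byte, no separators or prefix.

First, c1 ⊕ c2 = (M1 ⊕ K) ⊕ (M2 ⊕ K) = M1 ⊕ M2, so the key drops out. Then M2 = (M1 ⊕ M2) ⊕ M1 over the first 8 bytes.
byte 0: (ee XOR 41) XOR 46 = af XOR 46 = e9
byte 1: (04 XOR eb) XOR 72 = ef XOR 72 = 9d
byte 2: (50 XOR 32) XOR 6f = 62 XOR 6f = 0d
byte 3: (66 XOR 69) XOR 6d = 0f XOR 6d = 62
byte 4: (40 XOR 1d) XOR 3a = 5d XOR 3a = 67
byte 5: (d5 XOR 69) XOR 20 = bc XOR 20 = 9c
byte 6: (47 XOR 63) XOR 20 = 24 XOR 20 = 04
byte 7: (cb XOR d7) XOR 74 = 1c XOR 74 = 68

e99d0d62679c0468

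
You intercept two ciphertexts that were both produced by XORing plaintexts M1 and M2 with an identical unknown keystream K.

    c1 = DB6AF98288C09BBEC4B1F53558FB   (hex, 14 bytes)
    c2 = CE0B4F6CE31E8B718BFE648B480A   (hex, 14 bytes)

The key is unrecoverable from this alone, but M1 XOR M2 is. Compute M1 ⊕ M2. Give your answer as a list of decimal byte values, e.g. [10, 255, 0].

[21, 97, 182, 238, 107, 222, 16, 207, 79, 79, 145, 190, 16, 241]

c1 ⊕ c2 = (M1 ⊕ K) ⊕ (M2 ⊕ K) = M1 ⊕ M2 — the shared key cancels under XOR.
db XOR ce = 15
6a XOR 0b = 61
f9 XOR 4f = b6
82 XOR 6c = ee
88 XOR e3 = 6b
c0 XOR 1e = de
9b XOR 8b = 10
be XOR 71 = cf
c4 XOR 8b = 4f
b1 XOR fe = 4f
f5 XOR 64 = 91
35 XOR 8b = be
58 XOR 48 = 10
fb XOR 0a = f1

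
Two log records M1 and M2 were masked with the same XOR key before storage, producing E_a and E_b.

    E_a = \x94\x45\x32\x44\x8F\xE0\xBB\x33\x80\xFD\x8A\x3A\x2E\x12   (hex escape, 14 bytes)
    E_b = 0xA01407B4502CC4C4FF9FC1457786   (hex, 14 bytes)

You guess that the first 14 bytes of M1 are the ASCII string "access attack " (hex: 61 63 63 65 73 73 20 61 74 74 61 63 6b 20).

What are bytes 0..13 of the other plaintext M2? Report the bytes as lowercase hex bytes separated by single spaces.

55 32 56 95 ac bf 5f 96 0b 16 2a 1c 32 b4

First, E_a ⊕ E_b = (M1 ⊕ K) ⊕ (M2 ⊕ K) = M1 ⊕ M2, so the key drops out. Then M2 = (M1 ⊕ M2) ⊕ M1 over the first 14 bytes.
byte 0: (94 XOR a0) XOR 61 = 34 XOR 61 = 55
byte 1: (45 XOR 14) XOR 63 = 51 XOR 63 = 32
byte 2: (32 XOR 07) XOR 63 = 35 XOR 63 = 56
byte 3: (44 XOR b4) XOR 65 = f0 XOR 65 = 95
byte 4: (8f XOR 50) XOR 73 = df XOR 73 = ac
byte 5: (e0 XOR 2c) XOR 73 = cc XOR 73 = bf
byte 6: (bb XOR c4) XOR 20 = 7f XOR 20 = 5f
byte 7: (33 XOR c4) XOR 61 = f7 XOR 61 = 96
byte 8: (80 XOR ff) XOR 74 = 7f XOR 74 = 0b
byte 9: (fd XOR 9f) XOR 74 = 62 XOR 74 = 16
byte 10: (8a XOR c1) XOR 61 = 4b XOR 61 = 2a
byte 11: (3a XOR 45) XOR 63 = 7f XOR 63 = 1c
byte 12: (2e XOR 77) XOR 6b = 59 XOR 6b = 32
byte 13: (12 XOR 86) XOR 20 = 94 XOR 20 = b4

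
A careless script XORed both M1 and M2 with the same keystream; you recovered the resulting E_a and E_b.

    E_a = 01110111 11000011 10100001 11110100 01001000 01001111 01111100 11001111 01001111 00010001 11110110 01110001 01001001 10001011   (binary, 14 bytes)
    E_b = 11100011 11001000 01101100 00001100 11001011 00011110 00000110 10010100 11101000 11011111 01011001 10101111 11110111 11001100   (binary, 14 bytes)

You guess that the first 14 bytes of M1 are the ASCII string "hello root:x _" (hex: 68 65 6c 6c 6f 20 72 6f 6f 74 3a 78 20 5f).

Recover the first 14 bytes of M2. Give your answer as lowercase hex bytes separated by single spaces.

First, E_a ⊕ E_b = (M1 ⊕ K) ⊕ (M2 ⊕ K) = M1 ⊕ M2, so the key drops out. Then M2 = (M1 ⊕ M2) ⊕ M1 over the first 14 bytes.
byte 0: (77 ⊕ e3) ⊕ 68 = 94 ⊕ 68 = fc
byte 1: (c3 ⊕ c8) ⊕ 65 = 0b ⊕ 65 = 6e
byte 2: (a1 ⊕ 6c) ⊕ 6c = cd ⊕ 6c = a1
byte 3: (f4 ⊕ 0c) ⊕ 6c = f8 ⊕ 6c = 94
byte 4: (48 ⊕ cb) ⊕ 6f = 83 ⊕ 6f = ec
byte 5: (4f ⊕ 1e) ⊕ 20 = 51 ⊕ 20 = 71
byte 6: (7c ⊕ 06) ⊕ 72 = 7a ⊕ 72 = 08
byte 7: (cf ⊕ 94) ⊕ 6f = 5b ⊕ 6f = 34
byte 8: (4f ⊕ e8) ⊕ 6f = a7 ⊕ 6f = c8
byte 9: (11 ⊕ df) ⊕ 74 = ce ⊕ 74 = ba
byte 10: (f6 ⊕ 59) ⊕ 3a = af ⊕ 3a = 95
byte 11: (71 ⊕ af) ⊕ 78 = de ⊕ 78 = a6
byte 12: (49 ⊕ f7) ⊕ 20 = be ⊕ 20 = 9e
byte 13: (8b ⊕ cc) ⊕ 5f = 47 ⊕ 5f = 18

fc 6e a1 94 ec 71 08 34 c8 ba 95 a6 9e 18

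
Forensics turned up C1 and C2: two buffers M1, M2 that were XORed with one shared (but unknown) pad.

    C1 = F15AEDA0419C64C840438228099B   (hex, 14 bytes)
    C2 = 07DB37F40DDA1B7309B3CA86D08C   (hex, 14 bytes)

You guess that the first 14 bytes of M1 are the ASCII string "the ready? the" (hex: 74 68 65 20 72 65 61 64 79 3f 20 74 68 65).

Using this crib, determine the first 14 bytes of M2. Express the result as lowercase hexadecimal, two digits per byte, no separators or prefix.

82e9bf743e231edf30cf68dab172

First, C1 ⊕ C2 = (M1 ⊕ K) ⊕ (M2 ⊕ K) = M1 ⊕ M2, so the key drops out. Then M2 = (M1 ⊕ M2) ⊕ M1 over the first 14 bytes.
byte 0: (f1 xor 07) xor 74 = f6 xor 74 = 82
byte 1: (5a xor db) xor 68 = 81 xor 68 = e9
byte 2: (ed xor 37) xor 65 = da xor 65 = bf
byte 3: (a0 xor f4) xor 20 = 54 xor 20 = 74
byte 4: (41 xor 0d) xor 72 = 4c xor 72 = 3e
byte 5: (9c xor da) xor 65 = 46 xor 65 = 23
byte 6: (64 xor 1b) xor 61 = 7f xor 61 = 1e
byte 7: (c8 xor 73) xor 64 = bb xor 64 = df
byte 8: (40 xor 09) xor 79 = 49 xor 79 = 30
byte 9: (43 xor b3) xor 3f = f0 xor 3f = cf
byte 10: (82 xor ca) xor 20 = 48 xor 20 = 68
byte 11: (28 xor 86) xor 74 = ae xor 74 = da
byte 12: (09 xor d0) xor 68 = d9 xor 68 = b1
byte 13: (9b xor 8c) xor 65 = 17 xor 65 = 72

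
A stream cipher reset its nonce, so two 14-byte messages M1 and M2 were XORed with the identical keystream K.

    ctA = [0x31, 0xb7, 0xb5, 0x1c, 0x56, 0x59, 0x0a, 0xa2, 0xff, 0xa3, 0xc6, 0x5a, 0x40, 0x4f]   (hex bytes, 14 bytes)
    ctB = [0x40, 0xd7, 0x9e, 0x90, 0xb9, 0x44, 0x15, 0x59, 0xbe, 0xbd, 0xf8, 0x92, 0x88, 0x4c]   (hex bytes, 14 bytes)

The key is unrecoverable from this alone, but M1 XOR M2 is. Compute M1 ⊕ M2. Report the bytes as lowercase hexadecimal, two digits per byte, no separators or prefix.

ctA ⊕ ctB = (M1 ⊕ K) ⊕ (M2 ⊕ K) = M1 ⊕ M2 — the shared key cancels under XOR.
byte 0: 31 xor 40 = 71
byte 1: b7 xor d7 = 60
byte 2: b5 xor 9e = 2b
byte 3: 1c xor 90 = 8c
byte 4: 56 xor b9 = ef
byte 5: 59 xor 44 = 1d
byte 6: 0a xor 15 = 1f
byte 7: a2 xor 59 = fb
byte 8: ff xor be = 41
byte 9: a3 xor bd = 1e
byte 10: c6 xor f8 = 3e
byte 11: 5a xor 92 = c8
byte 12: 40 xor 88 = c8
byte 13: 4f xor 4c = 03

71602b8cef1d1ffb411e3ec8c803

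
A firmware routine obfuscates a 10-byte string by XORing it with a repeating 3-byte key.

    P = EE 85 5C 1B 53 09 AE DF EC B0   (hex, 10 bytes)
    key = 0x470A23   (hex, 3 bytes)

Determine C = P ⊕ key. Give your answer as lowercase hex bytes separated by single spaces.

a9 8f 7f 5c 59 2a e9 d5 cf f7

The 3-byte key repeats, so the effective keystream is 47 0a 23 47 0a 23 47 0a 23 47.
byte 0: ee xor 47 = a9
byte 1: 85 xor 0a = 8f
byte 2: 5c xor 23 = 7f
byte 3: 1b xor 47 = 5c
byte 4: 53 xor 0a = 59
byte 5: 09 xor 23 = 2a
byte 6: ae xor 47 = e9
byte 7: df xor 0a = d5
byte 8: ec xor 23 = cf
byte 9: b0 xor 47 = f7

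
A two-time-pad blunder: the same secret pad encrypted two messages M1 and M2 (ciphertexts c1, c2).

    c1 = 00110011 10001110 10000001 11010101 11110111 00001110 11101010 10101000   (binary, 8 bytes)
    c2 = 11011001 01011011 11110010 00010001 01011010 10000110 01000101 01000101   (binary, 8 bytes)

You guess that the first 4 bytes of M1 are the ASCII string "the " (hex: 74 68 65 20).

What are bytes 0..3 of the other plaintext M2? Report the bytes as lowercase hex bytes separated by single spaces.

9e bd 16 e4

First, c1 ⊕ c2 = (M1 ⊕ K) ⊕ (M2 ⊕ K) = M1 ⊕ M2, so the key drops out. Then M2 = (M1 ⊕ M2) ⊕ M1 over the first 4 bytes.
byte 0: (33 ^ d9) ^ 74 = ea ^ 74 = 9e
byte 1: (8e ^ 5b) ^ 68 = d5 ^ 68 = bd
byte 2: (81 ^ f2) ^ 65 = 73 ^ 65 = 16
byte 3: (d5 ^ 11) ^ 20 = c4 ^ 20 = e4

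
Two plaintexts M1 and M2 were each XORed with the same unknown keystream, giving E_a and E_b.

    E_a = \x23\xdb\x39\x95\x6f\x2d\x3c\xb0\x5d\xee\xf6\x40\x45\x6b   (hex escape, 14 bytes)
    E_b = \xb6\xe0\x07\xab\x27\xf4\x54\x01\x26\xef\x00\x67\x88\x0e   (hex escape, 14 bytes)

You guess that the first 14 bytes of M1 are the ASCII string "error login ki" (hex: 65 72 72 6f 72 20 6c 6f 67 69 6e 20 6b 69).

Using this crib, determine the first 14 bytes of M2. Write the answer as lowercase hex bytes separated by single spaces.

First, E_a ⊕ E_b = (M1 ⊕ K) ⊕ (M2 ⊕ K) = M1 ⊕ M2, so the key drops out. Then M2 = (M1 ⊕ M2) ⊕ M1 over the first 14 bytes.
byte 0: (23 xor b6) xor 65 = 95 xor 65 = f0
byte 1: (db xor e0) xor 72 = 3b xor 72 = 49
byte 2: (39 xor 07) xor 72 = 3e xor 72 = 4c
byte 3: (95 xor ab) xor 6f = 3e xor 6f = 51
byte 4: (6f xor 27) xor 72 = 48 xor 72 = 3a
byte 5: (2d xor f4) xor 20 = d9 xor 20 = f9
byte 6: (3c xor 54) xor 6c = 68 xor 6c = 04
byte 7: (b0 xor 01) xor 6f = b1 xor 6f = de
byte 8: (5d xor 26) xor 67 = 7b xor 67 = 1c
byte 9: (ee xor ef) xor 69 = 01 xor 69 = 68
byte 10: (f6 xor 00) xor 6e = f6 xor 6e = 98
byte 11: (40 xor 67) xor 20 = 27 xor 20 = 07
byte 12: (45 xor 88) xor 6b = cd xor 6b = a6
byte 13: (6b xor 0e) xor 69 = 65 xor 69 = 0c

f0 49 4c 51 3a f9 04 de 1c 68 98 07 a6 0c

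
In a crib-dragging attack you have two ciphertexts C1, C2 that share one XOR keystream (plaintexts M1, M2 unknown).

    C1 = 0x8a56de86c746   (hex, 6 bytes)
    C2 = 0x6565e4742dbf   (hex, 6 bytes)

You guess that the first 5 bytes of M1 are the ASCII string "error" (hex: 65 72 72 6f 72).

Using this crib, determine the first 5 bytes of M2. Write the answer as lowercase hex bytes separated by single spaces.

8a 41 48 9d 98

First, C1 ⊕ C2 = (M1 ⊕ K) ⊕ (M2 ⊕ K) = M1 ⊕ M2, so the key drops out. Then M2 = (M1 ⊕ M2) ⊕ M1 over the first 5 bytes.
byte 0: (8a ^ 65) ^ 65 = ef ^ 65 = 8a
byte 1: (56 ^ 65) ^ 72 = 33 ^ 72 = 41
byte 2: (de ^ e4) ^ 72 = 3a ^ 72 = 48
byte 3: (86 ^ 74) ^ 6f = f2 ^ 6f = 9d
byte 4: (c7 ^ 2d) ^ 72 = ea ^ 72 = 98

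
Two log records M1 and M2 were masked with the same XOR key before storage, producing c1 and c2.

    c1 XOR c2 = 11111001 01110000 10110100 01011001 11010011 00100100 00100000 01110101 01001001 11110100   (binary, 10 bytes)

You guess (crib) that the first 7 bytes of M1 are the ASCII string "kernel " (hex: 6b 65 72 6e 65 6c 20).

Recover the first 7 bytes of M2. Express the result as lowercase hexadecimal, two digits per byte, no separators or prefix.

Since c1 ⊕ c2 = M1 ⊕ M2, XORing with the guessed M1 bytes yields the corresponding M2 bytes: M2 = (c1 ⊕ c2) ⊕ M1.
f9 ⊕ 6b = 92
70 ⊕ 65 = 15
b4 ⊕ 72 = c6
59 ⊕ 6e = 37
d3 ⊕ 65 = b6
24 ⊕ 6c = 48
20 ⊕ 20 = 00

9215c637b64800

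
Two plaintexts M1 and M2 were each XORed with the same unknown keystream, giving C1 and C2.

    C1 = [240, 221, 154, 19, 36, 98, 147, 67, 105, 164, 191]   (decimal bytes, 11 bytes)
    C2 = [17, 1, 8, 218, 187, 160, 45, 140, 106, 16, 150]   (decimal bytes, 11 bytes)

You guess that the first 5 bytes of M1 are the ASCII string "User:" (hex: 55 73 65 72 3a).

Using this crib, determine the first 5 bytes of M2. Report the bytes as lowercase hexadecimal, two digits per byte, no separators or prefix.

First, C1 ⊕ C2 = (M1 ⊕ K) ⊕ (M2 ⊕ K) = M1 ⊕ M2, so the key drops out. Then M2 = (M1 ⊕ M2) ⊕ M1 over the first 5 bytes.
byte 0: (f0 ⊕ 11) ⊕ 55 = e1 ⊕ 55 = b4
byte 1: (dd ⊕ 01) ⊕ 73 = dc ⊕ 73 = af
byte 2: (9a ⊕ 08) ⊕ 65 = 92 ⊕ 65 = f7
byte 3: (13 ⊕ da) ⊕ 72 = c9 ⊕ 72 = bb
byte 4: (24 ⊕ bb) ⊕ 3a = 9f ⊕ 3a = a5

b4aff7bba5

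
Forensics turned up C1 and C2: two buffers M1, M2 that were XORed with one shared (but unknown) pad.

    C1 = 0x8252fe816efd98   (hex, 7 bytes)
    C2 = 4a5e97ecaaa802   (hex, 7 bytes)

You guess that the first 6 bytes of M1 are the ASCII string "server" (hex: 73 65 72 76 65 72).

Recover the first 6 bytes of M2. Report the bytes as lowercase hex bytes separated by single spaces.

First, C1 ⊕ C2 = (M1 ⊕ K) ⊕ (M2 ⊕ K) = M1 ⊕ M2, so the key drops out. Then M2 = (M1 ⊕ M2) ⊕ M1 over the first 6 bytes.
byte 0: (82 ^ 4a) ^ 73 = c8 ^ 73 = bb
byte 1: (52 ^ 5e) ^ 65 = 0c ^ 65 = 69
byte 2: (fe ^ 97) ^ 72 = 69 ^ 72 = 1b
byte 3: (81 ^ ec) ^ 76 = 6d ^ 76 = 1b
byte 4: (6e ^ aa) ^ 65 = c4 ^ 65 = a1
byte 5: (fd ^ a8) ^ 72 = 55 ^ 72 = 27

bb 69 1b 1b a1 27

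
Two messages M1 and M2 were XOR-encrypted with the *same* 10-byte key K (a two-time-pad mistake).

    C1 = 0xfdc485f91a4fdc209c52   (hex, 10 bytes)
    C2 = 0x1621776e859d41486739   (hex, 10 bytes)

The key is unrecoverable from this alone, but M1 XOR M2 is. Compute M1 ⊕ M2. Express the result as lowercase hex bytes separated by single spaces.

eb e5 f2 97 9f d2 9d 68 fb 6b

C1 ⊕ C2 = (M1 ⊕ K) ⊕ (M2 ⊕ K) = M1 ⊕ M2 — the shared key cancels under XOR.
11111101 xor 00010110 = 11101011
11000100 xor 00100001 = 11100101
10000101 xor 01110111 = 11110010
11111001 xor 01101110 = 10010111
00011010 xor 10000101 = 10011111
01001111 xor 10011101 = 11010010
11011100 xor 01000001 = 10011101
00100000 xor 01001000 = 01101000
10011100 xor 01100111 = 11111011
01010010 xor 00111001 = 01101011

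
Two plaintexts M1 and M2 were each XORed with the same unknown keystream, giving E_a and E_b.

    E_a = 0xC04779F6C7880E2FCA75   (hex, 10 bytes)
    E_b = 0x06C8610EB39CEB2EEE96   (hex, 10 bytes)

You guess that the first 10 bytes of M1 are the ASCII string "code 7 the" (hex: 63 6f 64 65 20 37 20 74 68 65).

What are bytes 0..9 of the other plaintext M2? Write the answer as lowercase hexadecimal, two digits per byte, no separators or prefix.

a5e07c9d5423c5754c86

First, E_a ⊕ E_b = (M1 ⊕ K) ⊕ (M2 ⊕ K) = M1 ⊕ M2, so the key drops out. Then M2 = (M1 ⊕ M2) ⊕ M1 over the first 10 bytes.
byte 0: (c0 ⊕ 06) ⊕ 63 = c6 ⊕ 63 = a5
byte 1: (47 ⊕ c8) ⊕ 6f = 8f ⊕ 6f = e0
byte 2: (79 ⊕ 61) ⊕ 64 = 18 ⊕ 64 = 7c
byte 3: (f6 ⊕ 0e) ⊕ 65 = f8 ⊕ 65 = 9d
byte 4: (c7 ⊕ b3) ⊕ 20 = 74 ⊕ 20 = 54
byte 5: (88 ⊕ 9c) ⊕ 37 = 14 ⊕ 37 = 23
byte 6: (0e ⊕ eb) ⊕ 20 = e5 ⊕ 20 = c5
byte 7: (2f ⊕ 2e) ⊕ 74 = 01 ⊕ 74 = 75
byte 8: (ca ⊕ ee) ⊕ 68 = 24 ⊕ 68 = 4c
byte 9: (75 ⊕ 96) ⊕ 65 = e3 ⊕ 65 = 86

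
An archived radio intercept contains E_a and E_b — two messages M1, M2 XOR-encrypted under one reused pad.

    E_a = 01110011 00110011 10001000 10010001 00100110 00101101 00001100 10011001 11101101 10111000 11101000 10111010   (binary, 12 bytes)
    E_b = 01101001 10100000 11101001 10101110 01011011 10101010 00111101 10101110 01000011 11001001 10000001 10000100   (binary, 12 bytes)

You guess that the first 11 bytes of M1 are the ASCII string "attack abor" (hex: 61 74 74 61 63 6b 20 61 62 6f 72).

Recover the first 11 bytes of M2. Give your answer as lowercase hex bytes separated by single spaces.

First, E_a ⊕ E_b = (M1 ⊕ K) ⊕ (M2 ⊕ K) = M1 ⊕ M2, so the key drops out. Then M2 = (M1 ⊕ M2) ⊕ M1 over the first 11 bytes.
byte 0: (73 xor 69) xor 61 = 1a xor 61 = 7b
byte 1: (33 xor a0) xor 74 = 93 xor 74 = e7
byte 2: (88 xor e9) xor 74 = 61 xor 74 = 15
byte 3: (91 xor ae) xor 61 = 3f xor 61 = 5e
byte 4: (26 xor 5b) xor 63 = 7d xor 63 = 1e
byte 5: (2d xor aa) xor 6b = 87 xor 6b = ec
byte 6: (0c xor 3d) xor 20 = 31 xor 20 = 11
byte 7: (99 xor ae) xor 61 = 37 xor 61 = 56
byte 8: (ed xor 43) xor 62 = ae xor 62 = cc
byte 9: (b8 xor c9) xor 6f = 71 xor 6f = 1e
byte 10: (e8 xor 81) xor 72 = 69 xor 72 = 1b

7b e7 15 5e 1e ec 11 56 cc 1e 1b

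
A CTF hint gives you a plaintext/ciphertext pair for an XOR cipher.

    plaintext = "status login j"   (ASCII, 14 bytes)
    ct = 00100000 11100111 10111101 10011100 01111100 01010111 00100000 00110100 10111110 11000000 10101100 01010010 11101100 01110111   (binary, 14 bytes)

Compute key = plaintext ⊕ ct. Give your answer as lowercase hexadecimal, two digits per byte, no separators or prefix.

5393dce809240058d1a7c53ccc1d

Since ct = plaintext ⊕ key, XORing both sides with plaintext gives key = plaintext ⊕ ct.
73 XOR 20 = 53
74 XOR e7 = 93
61 XOR bd = dc
74 XOR 9c = e8
75 XOR 7c = 09
73 XOR 57 = 24
20 XOR 20 = 00
6c XOR 34 = 58
6f XOR be = d1
67 XOR c0 = a7
69 XOR ac = c5
6e XOR 52 = 3c
20 XOR ec = cc
6a XOR 77 = 1d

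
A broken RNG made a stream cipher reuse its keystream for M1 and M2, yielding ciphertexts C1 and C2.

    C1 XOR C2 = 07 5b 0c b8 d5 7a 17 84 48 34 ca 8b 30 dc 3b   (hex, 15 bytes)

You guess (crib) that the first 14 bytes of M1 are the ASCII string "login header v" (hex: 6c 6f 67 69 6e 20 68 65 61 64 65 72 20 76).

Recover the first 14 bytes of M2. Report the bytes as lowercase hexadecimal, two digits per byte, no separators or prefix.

Since C1 ⊕ C2 = M1 ⊕ M2, XORing with the guessed M1 bytes yields the corresponding M2 bytes: M2 = (C1 ⊕ C2) ⊕ M1.
07 XOR 6c = 6b
5b XOR 6f = 34
0c XOR 67 = 6b
b8 XOR 69 = d1
d5 XOR 6e = bb
7a XOR 20 = 5a
17 XOR 68 = 7f
84 XOR 65 = e1
48 XOR 61 = 29
34 XOR 64 = 50
ca XOR 65 = af
8b XOR 72 = f9
30 XOR 20 = 10
dc XOR 76 = aa

6b346bd1bb5a7fe12950aff910aa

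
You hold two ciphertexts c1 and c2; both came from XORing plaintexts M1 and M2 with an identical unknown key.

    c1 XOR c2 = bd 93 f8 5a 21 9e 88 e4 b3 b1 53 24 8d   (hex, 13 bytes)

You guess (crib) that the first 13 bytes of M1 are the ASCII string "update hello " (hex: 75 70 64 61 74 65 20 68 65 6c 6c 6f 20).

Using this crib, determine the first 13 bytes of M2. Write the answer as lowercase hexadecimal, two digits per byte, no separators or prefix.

Since c1 ⊕ c2 = M1 ⊕ M2, XORing with the guessed M1 bytes yields the corresponding M2 bytes: M2 = (c1 ⊕ c2) ⊕ M1.
byte 0: 189 XOR 117 = 200
byte 1: 147 XOR 112 = 227
byte 2: 248 XOR 100 = 156
byte 3:  90 XOR  97 =  59
byte 4:  33 XOR 116 =  85
byte 5: 158 XOR 101 = 251
byte 6: 136 XOR  32 = 168
byte 7: 228 XOR 104 = 140
byte 8: 179 XOR 101 = 214
byte 9: 177 XOR 108 = 221
byte 10:  83 XOR 108 =  63
byte 11:  36 XOR 111 =  75
byte 12: 141 XOR  32 = 173

c8e39c3b55fba88cd6dd3f4bad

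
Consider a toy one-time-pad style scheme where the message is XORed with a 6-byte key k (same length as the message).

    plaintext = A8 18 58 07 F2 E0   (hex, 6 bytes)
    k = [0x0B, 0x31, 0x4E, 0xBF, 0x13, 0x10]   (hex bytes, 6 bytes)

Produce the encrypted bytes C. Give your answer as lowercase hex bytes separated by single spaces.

a3 29 16 b8 e1 f0

byte 0: a8 XOR 0b = a3
byte 1: 18 XOR 31 = 29
byte 2: 58 XOR 4e = 16
byte 3: 07 XOR bf = b8
byte 4: f2 XOR 13 = e1
byte 5: e0 XOR 10 = f0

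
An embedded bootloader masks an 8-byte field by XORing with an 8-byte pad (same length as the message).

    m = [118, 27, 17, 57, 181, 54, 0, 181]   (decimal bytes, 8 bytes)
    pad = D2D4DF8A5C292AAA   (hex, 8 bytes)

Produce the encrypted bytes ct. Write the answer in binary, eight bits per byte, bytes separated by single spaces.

118 XOR 210 = 164
 27 XOR 212 = 207
 17 XOR 223 = 206
 57 XOR 138 = 179
181 XOR  92 = 233
 54 XOR  41 =  31
  0 XOR  42 =  42
181 XOR 170 =  31

10100100 11001111 11001110 10110011 11101001 00011111 00101010 00011111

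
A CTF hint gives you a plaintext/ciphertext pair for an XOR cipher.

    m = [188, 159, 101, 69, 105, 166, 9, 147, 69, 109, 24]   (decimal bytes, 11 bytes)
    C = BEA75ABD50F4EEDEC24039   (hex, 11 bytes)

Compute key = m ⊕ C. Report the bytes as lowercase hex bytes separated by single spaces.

02 38 3f f8 39 52 e7 4d 87 2d 21

Since C = m ⊕ key, XORing both sides with m gives key = m ⊕ C.
188 ^ 190 =   2
159 ^ 167 =  56
101 ^  90 =  63
 69 ^ 189 = 248
105 ^  80 =  57
166 ^ 244 =  82
  9 ^ 238 = 231
147 ^ 222 =  77
 69 ^ 194 = 135
109 ^  64 =  45
 24 ^  57 =  33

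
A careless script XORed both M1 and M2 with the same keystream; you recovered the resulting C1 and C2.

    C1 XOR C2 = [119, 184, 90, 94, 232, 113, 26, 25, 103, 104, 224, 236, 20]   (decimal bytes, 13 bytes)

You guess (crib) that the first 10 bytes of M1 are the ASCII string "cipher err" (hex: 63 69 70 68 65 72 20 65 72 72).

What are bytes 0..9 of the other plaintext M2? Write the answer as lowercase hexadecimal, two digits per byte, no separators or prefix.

14d12a368d033a7c151a

Since C1 ⊕ C2 = M1 ⊕ M2, XORing with the guessed M1 bytes yields the corresponding M2 bytes: M2 = (C1 ⊕ C2) ⊕ M1.
77 XOR 63 = 14
b8 XOR 69 = d1
5a XOR 70 = 2a
5e XOR 68 = 36
e8 XOR 65 = 8d
71 XOR 72 = 03
1a XOR 20 = 3a
19 XOR 65 = 7c
67 XOR 72 = 15
68 XOR 72 = 1a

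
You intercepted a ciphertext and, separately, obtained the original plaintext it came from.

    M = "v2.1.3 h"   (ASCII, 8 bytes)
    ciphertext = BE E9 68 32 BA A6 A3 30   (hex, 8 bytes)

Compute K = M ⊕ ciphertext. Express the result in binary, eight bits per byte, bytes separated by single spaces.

Since ciphertext = M ⊕ K, XORing both sides with M gives K = M ⊕ ciphertext.
76 ⊕ be = c8
32 ⊕ e9 = db
2e ⊕ 68 = 46
31 ⊕ 32 = 03
2e ⊕ ba = 94
33 ⊕ a6 = 95
20 ⊕ a3 = 83
68 ⊕ 30 = 58

11001000 11011011 01000110 00000011 10010100 10010101 10000011 01011000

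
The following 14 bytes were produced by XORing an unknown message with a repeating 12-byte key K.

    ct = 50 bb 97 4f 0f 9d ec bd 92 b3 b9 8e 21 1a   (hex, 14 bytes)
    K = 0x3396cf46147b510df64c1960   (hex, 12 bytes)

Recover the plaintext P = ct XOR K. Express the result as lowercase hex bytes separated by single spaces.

63 2d 58 09 1b e6 bd b0 64 ff a0 ee 12 8c

The 12-byte key repeats, so the effective keystream is 33 96 cf 46 14 7b 51 0d f6 4c 19 60 33 96.
byte 0: 01010000 ^ 00110011 = 01100011
byte 1: 10111011 ^ 10010110 = 00101101
byte 2: 10010111 ^ 11001111 = 01011000
byte 3: 01001111 ^ 01000110 = 00001001
byte 4: 00001111 ^ 00010100 = 00011011
byte 5: 10011101 ^ 01111011 = 11100110
byte 6: 11101100 ^ 01010001 = 10111101
byte 7: 10111101 ^ 00001101 = 10110000
byte 8: 10010010 ^ 11110110 = 01100100
byte 9: 10110011 ^ 01001100 = 11111111
byte 10: 10111001 ^ 00011001 = 10100000
byte 11: 10001110 ^ 01100000 = 11101110
byte 12: 00100001 ^ 00110011 = 00010010
byte 13: 00011010 ^ 10010110 = 10001100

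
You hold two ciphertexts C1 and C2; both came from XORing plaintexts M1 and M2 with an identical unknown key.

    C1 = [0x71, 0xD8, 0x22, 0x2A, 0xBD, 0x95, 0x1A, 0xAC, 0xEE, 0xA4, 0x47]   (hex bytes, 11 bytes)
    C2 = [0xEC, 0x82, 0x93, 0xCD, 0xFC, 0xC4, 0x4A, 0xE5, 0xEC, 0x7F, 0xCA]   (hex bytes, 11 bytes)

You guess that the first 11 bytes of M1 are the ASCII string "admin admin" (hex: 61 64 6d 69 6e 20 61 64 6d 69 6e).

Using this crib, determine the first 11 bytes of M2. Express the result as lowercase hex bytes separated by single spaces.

First, C1 ⊕ C2 = (M1 ⊕ K) ⊕ (M2 ⊕ K) = M1 ⊕ M2, so the key drops out. Then M2 = (M1 ⊕ M2) ⊕ M1 over the first 11 bytes.
byte 0: (71 XOR ec) XOR 61 = 9d XOR 61 = fc
byte 1: (d8 XOR 82) XOR 64 = 5a XOR 64 = 3e
byte 2: (22 XOR 93) XOR 6d = b1 XOR 6d = dc
byte 3: (2a XOR cd) XOR 69 = e7 XOR 69 = 8e
byte 4: (bd XOR fc) XOR 6e = 41 XOR 6e = 2f
byte 5: (95 XOR c4) XOR 20 = 51 XOR 20 = 71
byte 6: (1a XOR 4a) XOR 61 = 50 XOR 61 = 31
byte 7: (ac XOR e5) XOR 64 = 49 XOR 64 = 2d
byte 8: (ee XOR ec) XOR 6d = 02 XOR 6d = 6f
byte 9: (a4 XOR 7f) XOR 69 = db XOR 69 = b2
byte 10: (47 XOR ca) XOR 6e = 8d XOR 6e = e3

fc 3e dc 8e 2f 71 31 2d 6f b2 e3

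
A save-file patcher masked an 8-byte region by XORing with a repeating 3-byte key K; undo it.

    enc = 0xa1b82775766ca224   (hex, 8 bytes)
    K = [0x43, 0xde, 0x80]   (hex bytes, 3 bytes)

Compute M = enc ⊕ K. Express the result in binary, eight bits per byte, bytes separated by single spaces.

The 3-byte key repeats, so the effective keystream is 43 de 80 43 de 80 43 de.
byte 0: 10100001 XOR 01000011 = 11100010
byte 1: 10111000 XOR 11011110 = 01100110
byte 2: 00100111 XOR 10000000 = 10100111
byte 3: 01110101 XOR 01000011 = 00110110
byte 4: 01110110 XOR 11011110 = 10101000
byte 5: 01101100 XOR 10000000 = 11101100
byte 6: 10100010 XOR 01000011 = 11100001
byte 7: 00100100 XOR 11011110 = 11111010

11100010 01100110 10100111 00110110 10101000 11101100 11100001 11111010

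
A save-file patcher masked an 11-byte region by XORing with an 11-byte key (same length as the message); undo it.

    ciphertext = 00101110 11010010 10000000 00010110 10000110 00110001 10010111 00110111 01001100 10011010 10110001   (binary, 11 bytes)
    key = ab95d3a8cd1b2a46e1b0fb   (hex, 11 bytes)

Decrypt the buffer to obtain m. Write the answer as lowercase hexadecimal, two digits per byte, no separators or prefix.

854753be4b2abd71ad2a4a

XOR is its own inverse, so applying the key byte-wise gives the result directly.
 46 XOR 171 = 133
210 XOR 149 =  71
128 XOR 211 =  83
 22 XOR 168 = 190
134 XOR 205 =  75
 49 XOR  27 =  42
151 XOR  42 = 189
 55 XOR  70 = 113
 76 XOR 225 = 173
154 XOR 176 =  42
177 XOR 251 =  74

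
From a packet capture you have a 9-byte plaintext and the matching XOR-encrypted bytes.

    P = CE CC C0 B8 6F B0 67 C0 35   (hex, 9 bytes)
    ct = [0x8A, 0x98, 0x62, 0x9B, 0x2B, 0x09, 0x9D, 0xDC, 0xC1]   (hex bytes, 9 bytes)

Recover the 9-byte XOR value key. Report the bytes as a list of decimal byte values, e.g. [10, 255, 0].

Since ct = P ⊕ key, XORing both sides with P gives key = P ⊕ ct.
ce ^ 8a = 44
cc ^ 98 = 54
c0 ^ 62 = a2
b8 ^ 9b = 23
6f ^ 2b = 44
b0 ^ 09 = b9
67 ^ 9d = fa
c0 ^ dc = 1c
35 ^ c1 = f4

[68, 84, 162, 35, 68, 185, 250, 28, 244]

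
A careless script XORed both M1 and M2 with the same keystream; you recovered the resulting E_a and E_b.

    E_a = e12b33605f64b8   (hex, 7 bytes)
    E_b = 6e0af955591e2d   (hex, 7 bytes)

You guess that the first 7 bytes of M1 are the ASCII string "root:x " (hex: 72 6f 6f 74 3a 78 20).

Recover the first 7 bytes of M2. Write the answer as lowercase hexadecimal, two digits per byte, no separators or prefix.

First, E_a ⊕ E_b = (M1 ⊕ K) ⊕ (M2 ⊕ K) = M1 ⊕ M2, so the key drops out. Then M2 = (M1 ⊕ M2) ⊕ M1 over the first 7 bytes.
byte 0: (e1 ⊕ 6e) ⊕ 72 = 8f ⊕ 72 = fd
byte 1: (2b ⊕ 0a) ⊕ 6f = 21 ⊕ 6f = 4e
byte 2: (33 ⊕ f9) ⊕ 6f = ca ⊕ 6f = a5
byte 3: (60 ⊕ 55) ⊕ 74 = 35 ⊕ 74 = 41
byte 4: (5f ⊕ 59) ⊕ 3a = 06 ⊕ 3a = 3c
byte 5: (64 ⊕ 1e) ⊕ 78 = 7a ⊕ 78 = 02
byte 6: (b8 ⊕ 2d) ⊕ 20 = 95 ⊕ 20 = b5

fd4ea5413c02b5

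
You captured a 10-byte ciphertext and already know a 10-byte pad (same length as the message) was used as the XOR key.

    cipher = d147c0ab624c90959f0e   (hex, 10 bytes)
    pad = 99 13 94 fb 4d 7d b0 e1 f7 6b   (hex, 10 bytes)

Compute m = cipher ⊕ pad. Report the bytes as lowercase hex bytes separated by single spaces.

d1 ^ 99 = 48
47 ^ 13 = 54
c0 ^ 94 = 54
ab ^ fb = 50
62 ^ 4d = 2f
4c ^ 7d = 31
90 ^ b0 = 20
95 ^ e1 = 74
9f ^ f7 = 68
0e ^ 6b = 65

48 54 54 50 2f 31 20 74 68 65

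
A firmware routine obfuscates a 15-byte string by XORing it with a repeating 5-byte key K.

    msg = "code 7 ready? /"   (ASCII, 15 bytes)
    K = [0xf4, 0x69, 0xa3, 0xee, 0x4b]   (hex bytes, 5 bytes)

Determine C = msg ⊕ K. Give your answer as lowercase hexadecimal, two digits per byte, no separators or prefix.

9706c78b6bc349d18b2a90109cce64

The 5-byte key repeats, so the effective keystream is f4 69 a3 ee 4b f4 69 a3 ee 4b f4 69 a3 ee 4b.
byte 0: 63 xor f4 = 97
byte 1: 6f xor 69 = 06
byte 2: 64 xor a3 = c7
byte 3: 65 xor ee = 8b
byte 4: 20 xor 4b = 6b
byte 5: 37 xor f4 = c3
byte 6: 20 xor 69 = 49
byte 7: 72 xor a3 = d1
byte 8: 65 xor ee = 8b
byte 9: 61 xor 4b = 2a
byte 10: 64 xor f4 = 90
byte 11: 79 xor 69 = 10
byte 12: 3f xor a3 = 9c
byte 13: 20 xor ee = ce
byte 14: 2f xor 4b = 64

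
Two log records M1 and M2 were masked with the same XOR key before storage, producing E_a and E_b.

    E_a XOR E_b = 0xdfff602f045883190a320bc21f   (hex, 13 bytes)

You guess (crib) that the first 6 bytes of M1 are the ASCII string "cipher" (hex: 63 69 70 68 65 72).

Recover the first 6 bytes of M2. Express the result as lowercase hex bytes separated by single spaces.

bc 96 10 47 61 2a

Since E_a ⊕ E_b = M1 ⊕ M2, XORing with the guessed M1 bytes yields the corresponding M2 bytes: M2 = (E_a ⊕ E_b) ⊕ M1.
df XOR 63 = bc
ff XOR 69 = 96
60 XOR 70 = 10
2f XOR 68 = 47
04 XOR 65 = 61
58 XOR 72 = 2a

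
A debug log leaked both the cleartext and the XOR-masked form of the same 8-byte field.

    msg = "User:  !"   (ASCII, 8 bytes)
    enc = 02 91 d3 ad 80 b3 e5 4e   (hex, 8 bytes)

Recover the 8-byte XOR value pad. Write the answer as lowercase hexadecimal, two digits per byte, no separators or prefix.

57e2b6dfba93c56f

Since enc = msg ⊕ pad, XORing both sides with msg gives pad = msg ⊕ enc.
 85 XOR   2 =  87
115 XOR 145 = 226
101 XOR 211 = 182
114 XOR 173 = 223
 58 XOR 128 = 186
 32 XOR 179 = 147
 32 XOR 229 = 197
 33 XOR  78 = 111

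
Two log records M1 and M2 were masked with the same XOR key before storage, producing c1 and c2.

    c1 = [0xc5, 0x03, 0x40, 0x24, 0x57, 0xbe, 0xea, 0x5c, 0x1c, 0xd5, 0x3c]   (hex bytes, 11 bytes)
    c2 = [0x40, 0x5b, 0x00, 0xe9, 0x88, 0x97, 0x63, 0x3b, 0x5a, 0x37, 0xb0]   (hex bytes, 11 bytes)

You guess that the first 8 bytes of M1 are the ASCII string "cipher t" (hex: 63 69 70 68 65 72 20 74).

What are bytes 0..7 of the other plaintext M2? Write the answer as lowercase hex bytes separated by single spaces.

e6 31 30 a5 ba 5b a9 13

First, c1 ⊕ c2 = (M1 ⊕ K) ⊕ (M2 ⊕ K) = M1 ⊕ M2, so the key drops out. Then M2 = (M1 ⊕ M2) ⊕ M1 over the first 8 bytes.
byte 0: (c5 ⊕ 40) ⊕ 63 = 85 ⊕ 63 = e6
byte 1: (03 ⊕ 5b) ⊕ 69 = 58 ⊕ 69 = 31
byte 2: (40 ⊕ 00) ⊕ 70 = 40 ⊕ 70 = 30
byte 3: (24 ⊕ e9) ⊕ 68 = cd ⊕ 68 = a5
byte 4: (57 ⊕ 88) ⊕ 65 = df ⊕ 65 = ba
byte 5: (be ⊕ 97) ⊕ 72 = 29 ⊕ 72 = 5b
byte 6: (ea ⊕ 63) ⊕ 20 = 89 ⊕ 20 = a9
byte 7: (5c ⊕ 3b) ⊕ 74 = 67 ⊕ 74 = 13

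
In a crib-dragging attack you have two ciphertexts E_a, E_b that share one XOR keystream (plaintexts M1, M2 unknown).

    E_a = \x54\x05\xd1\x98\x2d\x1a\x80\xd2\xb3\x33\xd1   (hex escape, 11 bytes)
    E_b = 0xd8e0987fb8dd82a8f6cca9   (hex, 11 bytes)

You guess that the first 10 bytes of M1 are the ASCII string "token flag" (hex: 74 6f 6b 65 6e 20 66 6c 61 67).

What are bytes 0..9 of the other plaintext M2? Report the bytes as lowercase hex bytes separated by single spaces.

First, E_a ⊕ E_b = (M1 ⊕ K) ⊕ (M2 ⊕ K) = M1 ⊕ M2, so the key drops out. Then M2 = (M1 ⊕ M2) ⊕ M1 over the first 10 bytes.
byte 0: (54 ^ d8) ^ 74 = 8c ^ 74 = f8
byte 1: (05 ^ e0) ^ 6f = e5 ^ 6f = 8a
byte 2: (d1 ^ 98) ^ 6b = 49 ^ 6b = 22
byte 3: (98 ^ 7f) ^ 65 = e7 ^ 65 = 82
byte 4: (2d ^ b8) ^ 6e = 95 ^ 6e = fb
byte 5: (1a ^ dd) ^ 20 = c7 ^ 20 = e7
byte 6: (80 ^ 82) ^ 66 = 02 ^ 66 = 64
byte 7: (d2 ^ a8) ^ 6c = 7a ^ 6c = 16
byte 8: (b3 ^ f6) ^ 61 = 45 ^ 61 = 24
byte 9: (33 ^ cc) ^ 67 = ff ^ 67 = 98

f8 8a 22 82 fb e7 64 16 24 98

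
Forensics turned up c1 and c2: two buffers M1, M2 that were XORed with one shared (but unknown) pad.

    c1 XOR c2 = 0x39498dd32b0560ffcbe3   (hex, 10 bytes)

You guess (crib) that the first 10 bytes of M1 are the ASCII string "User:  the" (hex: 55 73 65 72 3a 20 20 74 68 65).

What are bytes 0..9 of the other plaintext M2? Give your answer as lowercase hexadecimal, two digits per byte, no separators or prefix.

6c3ae8a11125408ba386

Since c1 ⊕ c2 = M1 ⊕ M2, XORing with the guessed M1 bytes yields the corresponding M2 bytes: M2 = (c1 ⊕ c2) ⊕ M1.
39 xor 55 = 6c
49 xor 73 = 3a
8d xor 65 = e8
d3 xor 72 = a1
2b xor 3a = 11
05 xor 20 = 25
60 xor 20 = 40
ff xor 74 = 8b
cb xor 68 = a3
e3 xor 65 = 86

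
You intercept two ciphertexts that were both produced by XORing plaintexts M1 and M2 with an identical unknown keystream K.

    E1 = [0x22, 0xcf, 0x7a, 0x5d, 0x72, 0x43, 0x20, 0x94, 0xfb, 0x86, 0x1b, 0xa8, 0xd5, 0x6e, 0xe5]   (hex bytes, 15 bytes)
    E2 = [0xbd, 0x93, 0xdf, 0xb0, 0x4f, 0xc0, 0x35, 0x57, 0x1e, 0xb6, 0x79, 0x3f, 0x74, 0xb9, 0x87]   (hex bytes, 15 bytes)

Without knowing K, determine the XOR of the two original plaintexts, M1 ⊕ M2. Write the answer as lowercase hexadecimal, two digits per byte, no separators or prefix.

9f5ca5ed3d8315c3e5306297a1d762

E1 ⊕ E2 = (M1 ⊕ K) ⊕ (M2 ⊕ K) = M1 ⊕ M2 — the shared key cancels under XOR.
 34 ^ 189 = 159
207 ^ 147 =  92
122 ^ 223 = 165
 93 ^ 176 = 237
114 ^  79 =  61
 67 ^ 192 = 131
 32 ^  53 =  21
148 ^  87 = 195
251 ^  30 = 229
134 ^ 182 =  48
 27 ^ 121 =  98
168 ^  63 = 151
213 ^ 116 = 161
110 ^ 185 = 215
229 ^ 135 =  98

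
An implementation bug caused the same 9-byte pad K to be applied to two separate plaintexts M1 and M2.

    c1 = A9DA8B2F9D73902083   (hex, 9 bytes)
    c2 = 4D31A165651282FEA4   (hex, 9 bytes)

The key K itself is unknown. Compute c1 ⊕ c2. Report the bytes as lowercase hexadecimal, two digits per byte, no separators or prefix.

c1 ⊕ c2 = (M1 ⊕ K) ⊕ (M2 ⊕ K) = M1 ⊕ M2 — the shared key cancels under XOR.
byte 0: 169 ^  77 = 228
byte 1: 218 ^  49 = 235
byte 2: 139 ^ 161 =  42
byte 3:  47 ^ 101 =  74
byte 4: 157 ^ 101 = 248
byte 5: 115 ^  18 =  97
byte 6: 144 ^ 130 =  18
byte 7:  32 ^ 254 = 222
byte 8: 131 ^ 164 =  39

e4eb2a4af86112de27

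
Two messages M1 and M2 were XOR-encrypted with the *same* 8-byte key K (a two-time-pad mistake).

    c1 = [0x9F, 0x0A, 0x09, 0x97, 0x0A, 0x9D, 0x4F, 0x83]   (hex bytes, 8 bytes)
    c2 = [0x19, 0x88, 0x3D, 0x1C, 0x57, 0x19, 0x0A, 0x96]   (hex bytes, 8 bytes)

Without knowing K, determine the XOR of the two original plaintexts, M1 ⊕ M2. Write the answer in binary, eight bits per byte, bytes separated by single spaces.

c1 ⊕ c2 = (M1 ⊕ K) ⊕ (M2 ⊕ K) = M1 ⊕ M2 — the shared key cancels under XOR.
159 xor  25 = 134
 10 xor 136 = 130
  9 xor  61 =  52
151 xor  28 = 139
 10 xor  87 =  93
157 xor  25 = 132
 79 xor  10 =  69
131 xor 150 =  21

10000110 10000010 00110100 10001011 01011101 10000100 01000101 00010101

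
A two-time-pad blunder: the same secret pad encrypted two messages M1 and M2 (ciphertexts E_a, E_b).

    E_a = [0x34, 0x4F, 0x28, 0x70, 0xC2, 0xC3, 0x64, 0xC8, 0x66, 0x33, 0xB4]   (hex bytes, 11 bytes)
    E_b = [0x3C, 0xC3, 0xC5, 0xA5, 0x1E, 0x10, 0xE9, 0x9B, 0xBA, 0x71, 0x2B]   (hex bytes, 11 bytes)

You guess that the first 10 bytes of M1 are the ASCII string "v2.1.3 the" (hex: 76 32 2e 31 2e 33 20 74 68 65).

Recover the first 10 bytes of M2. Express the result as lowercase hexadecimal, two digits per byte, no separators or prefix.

7ebec3e4f2e0ad27b427

First, E_a ⊕ E_b = (M1 ⊕ K) ⊕ (M2 ⊕ K) = M1 ⊕ M2, so the key drops out. Then M2 = (M1 ⊕ M2) ⊕ M1 over the first 10 bytes.
byte 0: (34 XOR 3c) XOR 76 = 08 XOR 76 = 7e
byte 1: (4f XOR c3) XOR 32 = 8c XOR 32 = be
byte 2: (28 XOR c5) XOR 2e = ed XOR 2e = c3
byte 3: (70 XOR a5) XOR 31 = d5 XOR 31 = e4
byte 4: (c2 XOR 1e) XOR 2e = dc XOR 2e = f2
byte 5: (c3 XOR 10) XOR 33 = d3 XOR 33 = e0
byte 6: (64 XOR e9) XOR 20 = 8d XOR 20 = ad
byte 7: (c8 XOR 9b) XOR 74 = 53 XOR 74 = 27
byte 8: (66 XOR ba) XOR 68 = dc XOR 68 = b4
byte 9: (33 XOR 71) XOR 65 = 42 XOR 65 = 27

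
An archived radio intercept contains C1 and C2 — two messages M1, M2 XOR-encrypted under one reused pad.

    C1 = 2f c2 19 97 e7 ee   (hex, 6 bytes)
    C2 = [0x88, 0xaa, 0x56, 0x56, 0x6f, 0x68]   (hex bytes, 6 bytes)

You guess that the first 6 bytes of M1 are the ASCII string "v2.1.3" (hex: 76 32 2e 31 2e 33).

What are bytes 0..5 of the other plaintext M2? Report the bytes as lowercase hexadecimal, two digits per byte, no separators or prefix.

First, C1 ⊕ C2 = (M1 ⊕ K) ⊕ (M2 ⊕ K) = M1 ⊕ M2, so the key drops out. Then M2 = (M1 ⊕ M2) ⊕ M1 over the first 6 bytes.
byte 0: (2f XOR 88) XOR 76 = a7 XOR 76 = d1
byte 1: (c2 XOR aa) XOR 32 = 68 XOR 32 = 5a
byte 2: (19 XOR 56) XOR 2e = 4f XOR 2e = 61
byte 3: (97 XOR 56) XOR 31 = c1 XOR 31 = f0
byte 4: (e7 XOR 6f) XOR 2e = 88 XOR 2e = a6
byte 5: (ee XOR 68) XOR 33 = 86 XOR 33 = b5

d15a61f0a6b5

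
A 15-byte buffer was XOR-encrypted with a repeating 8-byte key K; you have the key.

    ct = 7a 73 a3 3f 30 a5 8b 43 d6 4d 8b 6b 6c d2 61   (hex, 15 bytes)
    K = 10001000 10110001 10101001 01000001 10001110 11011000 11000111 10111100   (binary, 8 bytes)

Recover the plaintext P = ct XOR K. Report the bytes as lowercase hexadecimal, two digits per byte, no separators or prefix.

f2c20a7ebe7d4cff5efc222ae20aa6

The 8-byte key repeats, so the effective keystream is 88 b1 a9 41 8e d8 c7 bc 88 b1 a9 41 8e d8 c7.
byte 0: 7a XOR 88 = f2
byte 1: 73 XOR b1 = c2
byte 2: a3 XOR a9 = 0a
byte 3: 3f XOR 41 = 7e
byte 4: 30 XOR 8e = be
byte 5: a5 XOR d8 = 7d
byte 6: 8b XOR c7 = 4c
byte 7: 43 XOR bc = ff
byte 8: d6 XOR 88 = 5e
byte 9: 4d XOR b1 = fc
byte 10: 8b XOR a9 = 22
byte 11: 6b XOR 41 = 2a
byte 12: 6c XOR 8e = e2
byte 13: d2 XOR d8 = 0a
byte 14: 61 XOR c7 = a6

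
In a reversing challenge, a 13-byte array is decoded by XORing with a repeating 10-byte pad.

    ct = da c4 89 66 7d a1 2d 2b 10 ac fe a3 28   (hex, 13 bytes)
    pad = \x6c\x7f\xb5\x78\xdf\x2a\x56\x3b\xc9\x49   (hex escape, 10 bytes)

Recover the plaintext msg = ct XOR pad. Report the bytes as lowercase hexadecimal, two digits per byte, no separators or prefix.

The 10-byte key repeats, so the effective keystream is 6c 7f b5 78 df 2a 56 3b c9 49 6c 7f b5.
byte 0: 11011010 ^ 01101100 = 10110110
byte 1: 11000100 ^ 01111111 = 10111011
byte 2: 10001001 ^ 10110101 = 00111100
byte 3: 01100110 ^ 01111000 = 00011110
byte 4: 01111101 ^ 11011111 = 10100010
byte 5: 10100001 ^ 00101010 = 10001011
byte 6: 00101101 ^ 01010110 = 01111011
byte 7: 00101011 ^ 00111011 = 00010000
byte 8: 00010000 ^ 11001001 = 11011001
byte 9: 10101100 ^ 01001001 = 11100101
byte 10: 11111110 ^ 01101100 = 10010010
byte 11: 10100011 ^ 01111111 = 11011100
byte 12: 00101000 ^ 10110101 = 10011101

b6bb3c1ea28b7b10d9e592dc9d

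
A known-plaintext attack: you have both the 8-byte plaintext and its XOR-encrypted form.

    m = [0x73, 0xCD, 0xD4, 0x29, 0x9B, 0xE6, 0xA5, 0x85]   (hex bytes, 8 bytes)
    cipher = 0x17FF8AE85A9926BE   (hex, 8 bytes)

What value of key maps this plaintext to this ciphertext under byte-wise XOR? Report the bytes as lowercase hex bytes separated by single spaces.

Since cipher = m ⊕ key, XORing both sides with m gives key = m ⊕ cipher.
73 XOR 17 = 64
cd XOR ff = 32
d4 XOR 8a = 5e
29 XOR e8 = c1
9b XOR 5a = c1
e6 XOR 99 = 7f
a5 XOR 26 = 83
85 XOR be = 3b

64 32 5e c1 c1 7f 83 3b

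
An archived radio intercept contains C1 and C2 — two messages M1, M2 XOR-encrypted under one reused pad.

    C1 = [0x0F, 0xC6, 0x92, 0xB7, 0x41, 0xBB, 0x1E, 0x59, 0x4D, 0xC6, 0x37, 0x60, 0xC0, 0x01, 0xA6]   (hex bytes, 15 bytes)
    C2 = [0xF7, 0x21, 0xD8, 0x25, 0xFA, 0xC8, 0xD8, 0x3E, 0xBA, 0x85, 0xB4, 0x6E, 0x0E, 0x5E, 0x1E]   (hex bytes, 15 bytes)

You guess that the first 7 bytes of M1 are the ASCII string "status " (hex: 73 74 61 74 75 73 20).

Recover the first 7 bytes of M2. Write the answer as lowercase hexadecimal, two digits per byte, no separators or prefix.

8b932be6ce00e6

First, C1 ⊕ C2 = (M1 ⊕ K) ⊕ (M2 ⊕ K) = M1 ⊕ M2, so the key drops out. Then M2 = (M1 ⊕ M2) ⊕ M1 over the first 7 bytes.
byte 0: (0f xor f7) xor 73 = f8 xor 73 = 8b
byte 1: (c6 xor 21) xor 74 = e7 xor 74 = 93
byte 2: (92 xor d8) xor 61 = 4a xor 61 = 2b
byte 3: (b7 xor 25) xor 74 = 92 xor 74 = e6
byte 4: (41 xor fa) xor 75 = bb xor 75 = ce
byte 5: (bb xor c8) xor 73 = 73 xor 73 = 00
byte 6: (1e xor d8) xor 20 = c6 xor 20 = e6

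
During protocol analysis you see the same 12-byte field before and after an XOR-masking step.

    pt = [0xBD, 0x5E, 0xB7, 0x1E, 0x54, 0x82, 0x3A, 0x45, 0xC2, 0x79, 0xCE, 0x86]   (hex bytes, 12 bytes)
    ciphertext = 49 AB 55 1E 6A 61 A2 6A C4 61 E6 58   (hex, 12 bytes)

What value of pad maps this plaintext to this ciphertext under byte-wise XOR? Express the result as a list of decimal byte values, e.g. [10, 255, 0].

Since ciphertext = pt ⊕ pad, XORing both sides with pt gives pad = pt ⊕ ciphertext.
189 ^  73 = 244
 94 ^ 171 = 245
183 ^  85 = 226
 30 ^  30 =   0
 84 ^ 106 =  62
130 ^  97 = 227
 58 ^ 162 = 152
 69 ^ 106 =  47
194 ^ 196 =   6
121 ^  97 =  24
206 ^ 230 =  40
134 ^  88 = 222

[244, 245, 226, 0, 62, 227, 152, 47, 6, 24, 40, 222]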